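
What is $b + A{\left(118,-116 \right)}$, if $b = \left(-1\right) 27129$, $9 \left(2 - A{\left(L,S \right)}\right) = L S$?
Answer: $- \frac{230455}{9} \approx -25606.0$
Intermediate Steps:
$A{\left(L,S \right)} = 2 - \frac{L S}{9}$
$b = -27129$
$b + A{\left(118,-116 \right)} = -27129 - \left(-2 + \frac{118}{9} \left(-116\right)\right) = -27129 + \left(2 + \frac{13688}{9}\right) = -27129 + \frac{13706}{9} = - \frac{230455}{9}$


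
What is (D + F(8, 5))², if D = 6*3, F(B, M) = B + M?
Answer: 961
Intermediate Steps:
D = 18
(D + F(8, 5))² = (18 + (8 + 5))² = (18 + 13)² = 31² = 961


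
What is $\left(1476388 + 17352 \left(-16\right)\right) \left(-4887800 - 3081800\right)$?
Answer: $-9553605817600$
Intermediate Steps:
$\left(1476388 + 17352 \left(-16\right)\right) \left(-4887800 - 3081800\right) = \left(1476388 - 277632\right) \left(-7969600\right) = 1198756 \left(-7969600\right) = -9553605817600$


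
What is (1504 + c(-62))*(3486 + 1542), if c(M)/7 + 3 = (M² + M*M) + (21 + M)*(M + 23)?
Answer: 334321776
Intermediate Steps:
c(M) = -21 + 14*M² + 7*(21 + M)*(23 + M) (c(M) = -21 + 7*((M² + M*M) + (21 + M)*(M + 23)) = -21 + 7*((M² + M²) + (21 + M)*(23 + M)) = -21 + 7*(2*M² + (21 + M)*(23 + M)) = -21 + (14*M² + 7*(21 + M)*(23 + M)) = -21 + 14*M² + 7*(21 + M)*(23 + M))
(1504 + c(-62))*(3486 + 1542) = (1504 + (3360 + 21*(-62)² + 308*(-62)))*(3486 + 1542) = (1504 + (3360 + 21*3844 - 19096))*5028 = (1504 + (3360 + 80724 - 19096))*5028 = (1504 + 64988)*5028 = 66492*5028 = 334321776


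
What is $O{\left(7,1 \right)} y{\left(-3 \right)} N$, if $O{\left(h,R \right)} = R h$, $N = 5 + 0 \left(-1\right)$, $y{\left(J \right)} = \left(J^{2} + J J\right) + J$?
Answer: $525$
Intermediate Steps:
$y{\left(J \right)} = J + 2 J^{2}$ ($y{\left(J \right)} = \left(J^{2} + J^{2}\right) + J = 2 J^{2} + J = J + 2 J^{2}$)
$N = 5$ ($N = 5 + 0 = 5$)
$O{\left(7,1 \right)} y{\left(-3 \right)} N = 1 \cdot 7 \left(- 3 \left(1 + 2 \left(-3\right)\right)\right) 5 = 7 \left(- 3 \left(1 - 6\right)\right) 5 = 7 \left(\left(-3\right) \left(-5\right)\right) 5 = 7 \cdot 15 \cdot 5 = 105 \cdot 5 = 525$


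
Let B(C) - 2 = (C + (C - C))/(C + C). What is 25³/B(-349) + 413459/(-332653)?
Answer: 2078667791/332653 ≈ 6248.8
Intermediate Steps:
B(C) = 5/2 (B(C) = 2 + (C + (C - C))/(C + C) = 2 + (C + 0)/((2*C)) = 2 + C*(1/(2*C)) = 2 + ½ = 5/2)
25³/B(-349) + 413459/(-332653) = 25³/(5/2) + 413459/(-332653) = 15625*(⅖) + 413459*(-1/332653) = 6250 - 413459/332653 = 2078667791/332653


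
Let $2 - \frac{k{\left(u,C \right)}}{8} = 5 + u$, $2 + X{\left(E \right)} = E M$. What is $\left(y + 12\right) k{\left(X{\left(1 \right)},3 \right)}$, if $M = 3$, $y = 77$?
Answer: $-2848$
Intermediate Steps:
$X{\left(E \right)} = -2 + 3 E$ ($X{\left(E \right)} = -2 + E 3 = -2 + 3 E$)
$k{\left(u,C \right)} = -24 - 8 u$ ($k{\left(u,C \right)} = 16 - 8 \left(5 + u\right) = 16 - \left(40 + 8 u\right) = -24 - 8 u$)
$\left(y + 12\right) k{\left(X{\left(1 \right)},3 \right)} = \left(77 + 12\right) \left(-24 - 8 \left(-2 + 3 \cdot 1\right)\right) = 89 \left(-24 - 8 \left(-2 + 3\right)\right) = 89 \left(-24 - 8\right) = 89 \left(-32\right) = -2848$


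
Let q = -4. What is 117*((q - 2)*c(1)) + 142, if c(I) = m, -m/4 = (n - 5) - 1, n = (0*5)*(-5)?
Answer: -16706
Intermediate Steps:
n = 0 (n = 0*(-5) = 0)
m = 24 (m = -4*((0 - 5) - 1) = -4*(-5 - 1) = -4*(-6) = 24)
c(I) = 24
117*((q - 2)*c(1)) + 142 = 117*((-4 - 2)*24) + 142 = 117*(-6*24) + 142 = 117*(-144) + 142 = -16848 + 142 = -16706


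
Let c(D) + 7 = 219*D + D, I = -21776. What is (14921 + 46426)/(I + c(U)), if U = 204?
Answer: 20449/7699 ≈ 2.6561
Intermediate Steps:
c(D) = -7 + 220*D (c(D) = -7 + (219*D + D) = -7 + 220*D)
(14921 + 46426)/(I + c(U)) = (14921 + 46426)/(-21776 + (-7 + 220*204)) = 61347/(-21776 + (-7 + 44880)) = 61347/(-21776 + 44873) = 61347/23097 = 61347*(1/23097) = 20449/7699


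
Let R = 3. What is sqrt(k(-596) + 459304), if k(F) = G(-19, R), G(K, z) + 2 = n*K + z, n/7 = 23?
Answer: 3*sqrt(50694) ≈ 675.46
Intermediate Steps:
n = 161 (n = 7*23 = 161)
G(K, z) = -2 + z + 161*K (G(K, z) = -2 + (161*K + z) = -2 + (z + 161*K) = -2 + z + 161*K)
k(F) = -3058 (k(F) = -2 + 3 + 161*(-19) = -2 + 3 - 3059 = -3058)
sqrt(k(-596) + 459304) = sqrt(-3058 + 459304) = sqrt(456246) = 3*sqrt(50694)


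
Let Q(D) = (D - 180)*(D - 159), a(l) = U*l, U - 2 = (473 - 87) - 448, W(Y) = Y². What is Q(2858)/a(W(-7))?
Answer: -3613961/1470 ≈ -2458.5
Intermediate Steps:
U = -60 (U = 2 + ((473 - 87) - 448) = 2 + (386 - 448) = 2 - 62 = -60)
a(l) = -60*l
Q(D) = (-180 + D)*(-159 + D)
Q(2858)/a(W(-7)) = (28620 + 2858² - 339*2858)/((-60*(-7)²)) = (28620 + 8168164 - 968862)/((-60*49)) = 7227922/(-2940) = 7227922*(-1/2940) = -3613961/1470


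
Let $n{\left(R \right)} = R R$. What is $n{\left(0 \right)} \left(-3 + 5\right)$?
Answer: $0$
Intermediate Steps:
$n{\left(R \right)} = R^{2}$
$n{\left(0 \right)} \left(-3 + 5\right) = 0^{2} \left(-3 + 5\right) = 0 \cdot 2 = 0$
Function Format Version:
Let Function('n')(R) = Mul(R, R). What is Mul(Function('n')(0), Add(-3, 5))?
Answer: 0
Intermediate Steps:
Function('n')(R) = Pow(R, 2)
Mul(Function('n')(0), Add(-3, 5)) = Mul(Pow(0, 2), Add(-3, 5)) = Mul(0, 2) = 0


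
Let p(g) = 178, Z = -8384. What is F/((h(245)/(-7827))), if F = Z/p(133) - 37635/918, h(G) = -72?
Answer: -6259661513/653616 ≈ -9577.0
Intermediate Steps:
F = -2399257/27234 (F = -8384/178 - 37635/918 = -8384*1/178 - 37635*1/918 = -4192/89 - 12545/306 = -2399257/27234 ≈ -88.098)
F/((h(245)/(-7827))) = -2399257/(27234*((-72/(-7827)))) = -2399257/(27234*((-72*(-1/7827)))) = -2399257/(27234*24/2609) = -2399257/27234*2609/24 = -6259661513/653616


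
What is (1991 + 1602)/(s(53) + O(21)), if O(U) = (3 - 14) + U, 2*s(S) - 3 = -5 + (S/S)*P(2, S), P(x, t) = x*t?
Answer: 3593/62 ≈ 57.952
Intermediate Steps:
P(x, t) = t*x
s(S) = -1 + S (s(S) = 3/2 + (-5 + (S/S)*(S*2))/2 = 3/2 + (-5 + 1*(2*S))/2 = 3/2 + (-5 + 2*S)/2 = 3/2 + (-5/2 + S) = -1 + S)
O(U) = -11 + U
(1991 + 1602)/(s(53) + O(21)) = (1991 + 1602)/((-1 + 53) + (-11 + 21)) = 3593/(52 + 10) = 3593/62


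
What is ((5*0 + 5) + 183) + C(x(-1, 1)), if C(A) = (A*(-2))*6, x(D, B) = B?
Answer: 176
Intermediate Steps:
C(A) = -12*A (C(A) = -2*A*6 = -12*A)
((5*0 + 5) + 183) + C(x(-1, 1)) = ((5*0 + 5) + 183) - 12*1 = ((0 + 5) + 183) - 12 = (5 + 183) - 12 = 188 - 12 = 176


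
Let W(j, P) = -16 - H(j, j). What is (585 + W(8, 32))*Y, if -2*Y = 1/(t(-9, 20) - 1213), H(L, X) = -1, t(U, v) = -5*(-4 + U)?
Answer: 285/1148 ≈ 0.24826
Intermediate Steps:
t(U, v) = 20 - 5*U
W(j, P) = -15 (W(j, P) = -16 - 1*(-1) = -16 + 1 = -15)
Y = 1/2296 (Y = -1/(2*((20 - 5*(-9)) - 1213)) = -1/(2*((20 + 45) - 1213)) = -1/(2*(65 - 1213)) = -½/(-1148) = -½*(-1/1148) = 1/2296 ≈ 0.00043554)
(585 + W(8, 32))*Y = (585 - 15)*(1/2296) = 570*(1/2296) = 285/1148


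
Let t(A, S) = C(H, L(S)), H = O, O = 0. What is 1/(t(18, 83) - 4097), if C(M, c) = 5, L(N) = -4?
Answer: -1/4092 ≈ -0.00024438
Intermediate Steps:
H = 0
t(A, S) = 5
1/(t(18, 83) - 4097) = 1/(5 - 4097) = 1/(-4092) = -1/4092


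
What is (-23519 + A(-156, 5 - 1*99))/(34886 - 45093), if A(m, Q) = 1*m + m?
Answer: 23831/10207 ≈ 2.3348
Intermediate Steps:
A(m, Q) = 2*m (A(m, Q) = m + m = 2*m)
(-23519 + A(-156, 5 - 1*99))/(34886 - 45093) = (-23519 + 2*(-156))/(34886 - 45093) = (-23519 - 312)/(-10207) = -23831*(-1/10207) = 23831/10207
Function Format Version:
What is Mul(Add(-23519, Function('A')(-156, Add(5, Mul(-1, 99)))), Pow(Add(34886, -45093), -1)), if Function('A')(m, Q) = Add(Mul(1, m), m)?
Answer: Rational(23831, 10207) ≈ 2.3348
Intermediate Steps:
Function('A')(m, Q) = Mul(2, m) (Function('A')(m, Q) = Add(m, m) = Mul(2, m))
Mul(Add(-23519, Function('A')(-156, Add(5, Mul(-1, 99)))), Pow(Add(34886, -45093), -1)) = Mul(Add(-23519, Mul(2, -156)), Pow(Add(34886, -45093), -1)) = Mul(Add(-23519, -312), Pow(-10207, -1)) = Mul(-23831, Rational(-1, 10207)) = Rational(23831, 10207)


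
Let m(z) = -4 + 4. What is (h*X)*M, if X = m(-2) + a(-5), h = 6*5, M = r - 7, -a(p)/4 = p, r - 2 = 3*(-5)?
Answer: -12000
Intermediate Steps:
r = -13 (r = 2 + 3*(-5) = 2 - 15 = -13)
m(z) = 0
a(p) = -4*p
M = -20 (M = -13 - 7 = -20)
h = 30
X = 20 (X = 0 - 4*(-5) = 0 + 20 = 20)
(h*X)*M = (30*20)*(-20) = 600*(-20) = -12000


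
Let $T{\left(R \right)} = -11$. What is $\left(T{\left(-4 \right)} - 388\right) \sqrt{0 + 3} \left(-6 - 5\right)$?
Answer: $4389 \sqrt{3} \approx 7602.0$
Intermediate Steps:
$\left(T{\left(-4 \right)} - 388\right) \sqrt{0 + 3} \left(-6 - 5\right) = \left(-11 - 388\right) \sqrt{0 + 3} \left(-6 - 5\right) = - 399 \sqrt{3} \left(-11\right) = - 399 \left(- 11 \sqrt{3}\right) = 4389 \sqrt{3}$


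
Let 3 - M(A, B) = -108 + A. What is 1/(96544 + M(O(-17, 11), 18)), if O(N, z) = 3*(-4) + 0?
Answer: 1/96667 ≈ 1.0345e-5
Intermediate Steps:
O(N, z) = -12 (O(N, z) = -12 + 0 = -12)
M(A, B) = 111 - A (M(A, B) = 3 - (-108 + A) = 3 + (108 - A) = 111 - A)
1/(96544 + M(O(-17, 11), 18)) = 1/(96544 + (111 - 1*(-12))) = 1/(96544 + (111 + 12)) = 1/(96544 + 123) = 1/96667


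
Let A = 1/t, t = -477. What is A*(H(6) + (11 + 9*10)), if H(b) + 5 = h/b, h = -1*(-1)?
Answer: -577/2862 ≈ -0.20161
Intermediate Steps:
h = 1
H(b) = -5 + 1/b
A = -1/477 (A = 1/(-477) = -1/477 ≈ -0.0020964)
A*(H(6) + (11 + 9*10)) = -((-5 + 1/6) + (11 + 9*10))/477 = -((-5 + 1/6) + (11 + 90))/477 = -(-29/6 + 101)/477 = -1/477*577/6 = -577/2862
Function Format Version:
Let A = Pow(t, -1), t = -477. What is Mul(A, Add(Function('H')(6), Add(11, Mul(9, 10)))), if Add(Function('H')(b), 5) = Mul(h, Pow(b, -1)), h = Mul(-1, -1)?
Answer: Rational(-577, 2862) ≈ -0.20161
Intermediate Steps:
h = 1
Function('H')(b) = Add(-5, Pow(b, -1)) (Function('H')(b) = Add(-5, Mul(1, Pow(b, -1))) = Add(-5, Pow(b, -1)))
A = Rational(-1, 477) (A = Pow(-477, -1) = Rational(-1, 477) ≈ -0.0020964)
Mul(A, Add(Function('H')(6), Add(11, Mul(9, 10)))) = Mul(Rational(-1, 477), Add(Add(-5, Pow(6, -1)), Add(11, Mul(9, 10)))) = Mul(Rational(-1, 477), Add(Add(-5, Rational(1, 6)), Add(11, 90))) = Mul(Rational(-1, 477), Add(Rational(-29, 6), 101)) = Mul(Rational(-1, 477), Rational(577, 6)) = Rational(-577, 2862)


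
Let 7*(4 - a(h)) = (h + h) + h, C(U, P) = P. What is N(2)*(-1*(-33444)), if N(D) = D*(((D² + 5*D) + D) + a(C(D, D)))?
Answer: 8962992/7 ≈ 1.2804e+6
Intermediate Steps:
a(h) = 4 - 3*h/7 (a(h) = 4 - ((h + h) + h)/7 = 4 - (2*h + h)/7 = 4 - 3*h/7)
N(D) = D*(4 + D² + 39*D/7) (N(D) = D*(((D² + 5*D) + D) + (4 - 3*D/7)) = D*((D² + 6*D) + (4 - 3*D/7)) = D*(4 + D² + 39*D/7))
N(2)*(-1*(-33444)) = ((⅐)*2*(28 + 7*2² + 39*2))*(-1*(-33444)) = ((⅐)*2*(28 + 7*4 + 78))*33444 = ((⅐)*2*(28 + 28 + 78))*33444 = ((⅐)*2*134)*33444 = (268/7)*33444 = 8962992/7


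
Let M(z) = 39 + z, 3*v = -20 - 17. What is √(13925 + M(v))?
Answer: √125565/3 ≈ 118.12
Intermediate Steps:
v = -37/3 (v = (-20 - 17)/3 = (⅓)*(-37) = -37/3 ≈ -12.333)
√(13925 + M(v)) = √(13925 + (39 - 37/3)) = √(13925 + 80/3) = √(41855/3) = √125565/3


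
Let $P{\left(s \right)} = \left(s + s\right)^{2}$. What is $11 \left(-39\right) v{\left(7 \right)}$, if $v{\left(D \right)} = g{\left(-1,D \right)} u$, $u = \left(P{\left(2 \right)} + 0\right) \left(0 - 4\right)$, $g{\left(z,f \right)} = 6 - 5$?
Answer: $27456$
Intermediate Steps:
$g{\left(z,f \right)} = 1$
$P{\left(s \right)} = 4 s^{2}$ ($P{\left(s \right)} = \left(2 s\right)^{2} = 4 s^{2}$)
$u = -64$ ($u = \left(4 \cdot 2^{2} + 0\right) \left(0 - 4\right) = \left(4 \cdot 4 + 0\right) \left(-4\right) = \left(16 + 0\right) \left(-4\right) = 16 \left(-4\right) = -64$)
$v{\left(D \right)} = -64$ ($v{\left(D \right)} = 1 \left(-64\right) = -64$)
$11 \left(-39\right) v{\left(7 \right)} = 11 \left(-39\right) \left(-64\right) = \left(-429\right) \left(-64\right) = 27456$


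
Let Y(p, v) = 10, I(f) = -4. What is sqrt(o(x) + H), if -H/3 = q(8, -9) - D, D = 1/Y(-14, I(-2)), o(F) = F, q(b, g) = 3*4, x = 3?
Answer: I*sqrt(3270)/10 ≈ 5.7184*I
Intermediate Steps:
q(b, g) = 12
D = 1/10 ≈ 0.10000
H = -357/10 (H = -3*(12 - 1*1/10) = -3*(12 - 1/10) = -3*119/10 = -357/10 ≈ -35.700)
sqrt(o(x) + H) = sqrt(3 - 357/10) = sqrt(-327/10) = I*sqrt(3270)/10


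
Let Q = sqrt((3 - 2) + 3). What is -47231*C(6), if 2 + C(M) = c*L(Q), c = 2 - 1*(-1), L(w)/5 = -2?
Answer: 1511392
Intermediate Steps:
Q = 2 (Q = sqrt(1 + 3) = sqrt(4) = 2)
L(w) = -10 (L(w) = 5*(-2) = -10)
c = 3 (c = 2 + 1 = 3)
C(M) = -32 (C(M) = -2 + 3*(-10) = -2 - 30 = -32)
-47231*C(6) = -47231*(-32) = 1511392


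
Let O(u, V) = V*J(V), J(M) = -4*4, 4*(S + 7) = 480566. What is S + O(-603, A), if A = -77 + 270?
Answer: 234093/2 ≈ 1.1705e+5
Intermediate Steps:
S = 240269/2 (S = -7 + (1/4)*480566 = -7 + 240283/2 = 240269/2 ≈ 1.2013e+5)
J(M) = -16
A = 193
O(u, V) = -16*V (O(u, V) = V*(-16) = -16*V)
S + O(-603, A) = 240269/2 - 16*193 = 240269/2 - 3088 = 234093/2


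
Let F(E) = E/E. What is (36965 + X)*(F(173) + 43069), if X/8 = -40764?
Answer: -12453561290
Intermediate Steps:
X = -326112 (X = 8*(-40764) = -326112)
F(E) = 1
(36965 + X)*(F(173) + 43069) = (36965 - 326112)*(1 + 43069) = -289147*43070 = -12453561290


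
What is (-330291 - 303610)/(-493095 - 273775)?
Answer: 633901/766870 ≈ 0.82661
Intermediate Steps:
(-330291 - 303610)/(-493095 - 273775) = -633901/(-766870) = -633901*(-1/766870) = 633901/766870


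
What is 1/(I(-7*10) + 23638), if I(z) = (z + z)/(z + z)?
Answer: 1/23639 ≈ 4.2303e-5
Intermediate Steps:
I(z) = 1 (I(z) = (2*z)/((2*z)) = (2*z)*(1/(2*z)) = 1)
1/(I(-7*10) + 23638) = 1/(1 + 23638) = 1/23639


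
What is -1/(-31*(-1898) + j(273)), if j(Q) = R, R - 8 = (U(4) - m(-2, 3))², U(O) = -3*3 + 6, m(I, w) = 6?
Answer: -1/58927 ≈ -1.6970e-5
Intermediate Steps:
U(O) = -3 (U(O) = -9 + 6 = -3)
R = 89 (R = 8 + (-3 - 1*6)² = 8 + (-3 - 6)² = 8 + (-9)² = 8 + 81 = 89)
j(Q) = 89
-1/(-31*(-1898) + j(273)) = -1/(-31*(-1898) + 89) = -1/(58838 + 89) = -1/58927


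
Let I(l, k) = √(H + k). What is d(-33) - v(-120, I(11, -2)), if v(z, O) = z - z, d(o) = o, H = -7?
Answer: -33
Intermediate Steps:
I(l, k) = √(-7 + k)
v(z, O) = 0
d(-33) - v(-120, I(11, -2)) = -33 - 1*0 = -33 + 0 = -33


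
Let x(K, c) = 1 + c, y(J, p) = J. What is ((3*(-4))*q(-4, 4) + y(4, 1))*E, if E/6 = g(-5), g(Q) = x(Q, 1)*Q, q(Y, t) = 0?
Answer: -240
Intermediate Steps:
g(Q) = 2*Q (g(Q) = (1 + 1)*Q = 2*Q)
E = -60 (E = 6*(2*(-5)) = 6*(-10) = -60)
((3*(-4))*q(-4, 4) + y(4, 1))*E = ((3*(-4))*0 + 4)*(-60) = (-12*0 + 4)*(-60) = (0 + 4)*(-60) = 4*(-60) = -240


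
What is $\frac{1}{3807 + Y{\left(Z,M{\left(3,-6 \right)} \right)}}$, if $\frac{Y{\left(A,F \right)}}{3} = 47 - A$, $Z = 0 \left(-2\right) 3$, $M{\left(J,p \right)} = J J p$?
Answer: $\frac{1}{3948} \approx 0.00025329$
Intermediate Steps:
$M{\left(J,p \right)} = p J^{2}$ ($M{\left(J,p \right)} = J^{2} p = p J^{2}$)
$Z = 0$ ($Z = 0 \cdot 3 = 0$)
$Y{\left(A,F \right)} = 141 - 3 A$ ($Y{\left(A,F \right)} = 3 \left(47 - A\right) = 141 - 3 A$)
$\frac{1}{3807 + Y{\left(Z,M{\left(3,-6 \right)} \right)}} = \frac{1}{3807 + \left(141 - 0\right)} = \frac{1}{3807 + \left(141 + 0\right)} = \frac{1}{3807 + 141} = \frac{1}{3948}$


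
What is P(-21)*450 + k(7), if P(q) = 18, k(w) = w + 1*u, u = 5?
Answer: 8112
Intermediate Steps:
k(w) = 5 + w (k(w) = w + 1*5 = w + 5 = 5 + w)
P(-21)*450 + k(7) = 18*450 + (5 + 7) = 8100 + 12 = 8112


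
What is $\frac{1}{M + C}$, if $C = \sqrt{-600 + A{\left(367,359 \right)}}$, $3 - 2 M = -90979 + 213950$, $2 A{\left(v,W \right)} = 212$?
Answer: $- \frac{1618}{99481125} - \frac{i \sqrt{494}}{3780282750} \approx -1.6264 \cdot 10^{-5} - 5.8795 \cdot 10^{-9} i$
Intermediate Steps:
$A{\left(v,W \right)} = 106$ ($A{\left(v,W \right)} = \frac{1}{2} \cdot 212 = 106$)
$M = -61484$ ($M = \frac{3}{2} - \frac{-90979 + 213950}{2} = \frac{3}{2} - \frac{122971}{2} = -61484$)
$C = i \sqrt{494}$ ($C = \sqrt{-600 + 106} = \sqrt{-494} = i \sqrt{494} \approx 22.226 i$)
$\frac{1}{M + C} = \frac{1}{-61484 + i \sqrt{494}}$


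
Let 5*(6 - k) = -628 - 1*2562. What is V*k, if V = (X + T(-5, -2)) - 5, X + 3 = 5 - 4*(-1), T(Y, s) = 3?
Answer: 2576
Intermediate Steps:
X = 6 (X = -3 + (5 - 4*(-1)) = -3 + (5 + 4) = -3 + 9 = 6)
k = 644 (k = 6 - (-628 - 1*2562)/5 = 6 - (-628 - 2562)/5 = 6 - ⅕*(-3190) = 6 + 638 = 644)
V = 4 (V = (6 + 3) - 5 = 9 - 5 = 4)
V*k = 4*644 = 2576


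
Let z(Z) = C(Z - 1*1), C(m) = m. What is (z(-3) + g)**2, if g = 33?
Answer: 841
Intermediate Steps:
z(Z) = -1 + Z (z(Z) = Z - 1*1 = Z - 1 = -1 + Z)
(z(-3) + g)**2 = ((-1 - 3) + 33)**2 = (-4 + 33)**2 = 29**2 = 841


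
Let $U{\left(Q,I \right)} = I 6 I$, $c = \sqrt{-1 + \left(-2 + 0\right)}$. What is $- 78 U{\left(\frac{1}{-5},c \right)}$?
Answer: $1404$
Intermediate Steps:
$c = i \sqrt{3}$ ($c = \sqrt{-1 - 2} = \sqrt{-3} = i \sqrt{3} \approx 1.732 i$)
$U{\left(Q,I \right)} = 6 I^{2}$ ($U{\left(Q,I \right)} = 6 I I = 6 I^{2}$)
$- 78 U{\left(\frac{1}{-5},c \right)} = - 78 \cdot 6 \left(i \sqrt{3}\right)^{2} = - 78 \cdot 6 \left(-3\right) = \left(-78\right) \left(-18\right) = 1404$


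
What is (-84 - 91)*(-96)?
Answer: 16800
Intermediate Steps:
(-84 - 91)*(-96) = -175*(-96) = 16800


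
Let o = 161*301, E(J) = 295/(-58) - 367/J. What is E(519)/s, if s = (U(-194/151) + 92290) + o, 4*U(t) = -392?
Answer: -174391/4233936606 ≈ -4.1189e-5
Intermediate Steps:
E(J) = -295/58 - 367/J (E(J) = 295*(-1/58) - 367/J = -295/58 - 367/J)
U(t) = -98 (U(t) = (1/4)*(-392) = -98)
o = 48461
s = 140653 (s = (-98 + 92290) + 48461 = 92192 + 48461 = 140653)
E(519)/s = (-295/58 - 367/519)/140653 = (-295/58 - 367*1/519)*(1/140653) = (-295/58 - 367/519)*(1/140653) = -174391/30102*1/140653 = -174391/4233936606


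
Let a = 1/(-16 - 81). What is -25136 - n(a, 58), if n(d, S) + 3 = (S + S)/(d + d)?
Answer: -19507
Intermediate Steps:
a = -1/97 (a = 1/(-97) = -1/97 ≈ -0.010309)
n(d, S) = -3 + S/d (n(d, S) = -3 + (S + S)/(d + d) = -3 + (2*S)/((2*d)) = -3 + (2*S)*(1/(2*d)) = -3 + S/d)
-25136 - n(a, 58) = -25136 - (-3 + 58/(-1/97)) = -25136 - (-3 + 58*(-97)) = -25136 - (-3 - 5626) = -25136 - 1*(-5629) = -25136 + 5629 = -19507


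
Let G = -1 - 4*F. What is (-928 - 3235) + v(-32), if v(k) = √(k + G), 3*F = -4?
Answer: -4163 + I*√249/3 ≈ -4163.0 + 5.2599*I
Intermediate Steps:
F = -4/3 (F = (⅓)*(-4) = -4/3 ≈ -1.3333)
G = 13/3 (G = -1 - 4*(-4/3) = -1 + 16/3 = 13/3 ≈ 4.3333)
v(k) = √(13/3 + k) (v(k) = √(k + 13/3) = √(13/3 + k))
(-928 - 3235) + v(-32) = (-928 - 3235) + √(39 + 9*(-32))/3 = -4163 + √(39 - 288)/3 = -4163 + √(-249)/3 = -4163 + (I*√249)/3 = -4163 + I*√249/3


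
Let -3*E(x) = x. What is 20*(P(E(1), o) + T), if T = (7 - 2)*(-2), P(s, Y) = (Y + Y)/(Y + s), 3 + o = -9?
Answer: -5960/37 ≈ -161.08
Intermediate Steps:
o = -12 (o = -3 - 9 = -12)
E(x) = -x/3
P(s, Y) = 2*Y/(Y + s) (P(s, Y) = (2*Y)/(Y + s) = 2*Y/(Y + s))
T = -10 (T = 5*(-2) = -10)
20*(P(E(1), o) + T) = 20*(2*(-12)/(-12 - ⅓*1) - 10) = 20*(2*(-12)/(-12 - ⅓) - 10) = 20*(2*(-12)/(-37/3) - 10) = 20*(2*(-12)*(-3/37) - 10) = 20*(72/37 - 10) = 20*(-298/37) = -5960/37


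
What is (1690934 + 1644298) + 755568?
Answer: 4090800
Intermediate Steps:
(1690934 + 1644298) + 755568 = 3335232 + 755568 = 4090800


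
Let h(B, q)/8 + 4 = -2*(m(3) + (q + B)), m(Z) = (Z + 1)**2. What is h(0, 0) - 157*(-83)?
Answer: 12743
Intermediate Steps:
m(Z) = (1 + Z)**2
h(B, q) = -288 - 16*B - 16*q (h(B, q) = -32 + 8*(-2*((1 + 3)**2 + (q + B))) = -32 + 8*(-2*(4**2 + (B + q))) = -32 + 8*(-2*(16 + (B + q))) = -32 + 8*(-2*(16 + B + q)) = -32 + 8*(-32 - 2*B - 2*q) = -32 + (-256 - 16*B - 16*q) = -288 - 16*B - 16*q)
h(0, 0) - 157*(-83) = (-288 - 16*0 - 16*0) - 157*(-83) = (-288 + 0 + 0) + 13031 = -288 + 13031 = 12743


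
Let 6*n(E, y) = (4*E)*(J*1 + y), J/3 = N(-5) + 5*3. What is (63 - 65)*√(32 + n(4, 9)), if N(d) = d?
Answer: -4*√34 ≈ -23.324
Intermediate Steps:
J = 30 (J = 3*(-5 + 5*3) = 3*(-5 + 15) = 3*10 = 30)
n(E, y) = 2*E*(30 + y)/3 (n(E, y) = ((4*E)*(30*1 + y))/6 = ((4*E)*(30 + y))/6 = (4*E*(30 + y))/6 = 2*E*(30 + y)/3)
(63 - 65)*√(32 + n(4, 9)) = (63 - 65)*√(32 + (⅔)*4*(30 + 9)) = -2*√(32 + (⅔)*4*39) = -2*√(32 + 104) = -4*√34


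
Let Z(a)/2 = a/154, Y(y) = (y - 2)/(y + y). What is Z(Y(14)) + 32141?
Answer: 17324002/539 ≈ 32141.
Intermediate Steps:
Y(y) = (-2 + y)/(2*y) (Y(y) = (-2 + y)/((2*y)) = (-2 + y)*(1/(2*y)) = (-2 + y)/(2*y))
Z(a) = a/77 (Z(a) = 2*(a/154) = a/77)
Z(Y(14)) + 32141 = ((½)*(-2 + 14)/14)/77 + 32141 = ((½)*(1/14)*12)/77 + 32141 = (1/77)*(3/7) + 32141 = 3/539 + 32141 = 17324002/539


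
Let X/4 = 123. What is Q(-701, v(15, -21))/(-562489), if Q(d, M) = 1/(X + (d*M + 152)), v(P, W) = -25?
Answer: -1/10219862641 ≈ -9.7849e-11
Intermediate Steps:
X = 492 (X = 4*123 = 492)
Q(d, M) = 1/(644 + M*d) (Q(d, M) = 1/(492 + (d*M + 152)) = 1/(492 + (M*d + 152)) = 1/(492 + (152 + M*d)) = 1/(644 + M*d))
Q(-701, v(15, -21))/(-562489) = 1/((644 - 25*(-701))*(-562489)) = -1/562489/(644 + 17525) = -1/562489/18169 = (1/18169)*(-1/562489) = -1/10219862641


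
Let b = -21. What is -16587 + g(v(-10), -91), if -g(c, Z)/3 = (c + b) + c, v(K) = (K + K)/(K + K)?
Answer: -16530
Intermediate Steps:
v(K) = 1 (v(K) = (2*K)/((2*K)) = (2*K)*(1/(2*K)) = 1)
g(c, Z) = 63 - 6*c (g(c, Z) = -3*((c - 21) + c) = -3*((-21 + c) + c) = -3*(-21 + 2*c) = 63 - 6*c)
-16587 + g(v(-10), -91) = -16587 + (63 - 6*1) = -16587 + (63 - 6) = -16587 + 57 = -16530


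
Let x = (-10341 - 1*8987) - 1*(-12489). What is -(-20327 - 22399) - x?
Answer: 49565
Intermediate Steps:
x = -6839 (x = (-10341 - 8987) + 12489 = -19328 + 12489 = -6839)
-(-20327 - 22399) - x = -(-20327 - 22399) - 1*(-6839) = -1*(-42726) + 6839 = 42726 + 6839 = 49565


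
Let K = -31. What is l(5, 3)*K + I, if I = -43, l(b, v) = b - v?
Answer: -105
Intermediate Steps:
l(5, 3)*K + I = (5 - 1*3)*(-31) - 43 = (5 - 3)*(-31) - 43 = 2*(-31) - 43 = -62 - 43 = -105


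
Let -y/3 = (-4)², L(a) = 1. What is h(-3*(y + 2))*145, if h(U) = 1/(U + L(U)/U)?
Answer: 4002/3809 ≈ 1.0507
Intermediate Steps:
y = -48 (y = -3*(-4)² = -3*16 = -48)
h(U) = 1/(U + 1/U)
h(-3*(y + 2))*145 = ((-3*(-48 + 2))/(1 + (-3*(-48 + 2))²))*145 = ((-3*(-46))/(1 + (-3*(-46))²))*145 = (138/(1 + 138²))*145 = (138/(1 + 19044))*145 = (138/19045)*145 = 4002/3809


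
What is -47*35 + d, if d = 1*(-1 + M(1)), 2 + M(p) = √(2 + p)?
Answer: -1648 + √3 ≈ -1646.3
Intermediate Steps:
M(p) = -2 + √(2 + p)
d = -3 + √3 (d = 1*(-1 + (-2 + √(2 + 1))) = 1*(-1 + (-2 + √3)) = 1*(-3 + √3) = -3 + √3 ≈ -1.2680)
-47*35 + d = -47*35 + (-3 + √3) = -1645 + (-3 + √3) = -1648 + √3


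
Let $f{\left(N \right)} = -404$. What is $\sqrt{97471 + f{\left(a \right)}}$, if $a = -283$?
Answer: $\sqrt{97067} \approx 311.56$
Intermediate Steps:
$\sqrt{97471 + f{\left(a \right)}} = \sqrt{97471 - 404} = \sqrt{97067}$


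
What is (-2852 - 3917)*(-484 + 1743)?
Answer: -8522171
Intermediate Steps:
(-2852 - 3917)*(-484 + 1743) = -6769*1259 = -8522171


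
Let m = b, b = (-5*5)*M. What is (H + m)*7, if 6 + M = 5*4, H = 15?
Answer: -2345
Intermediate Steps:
M = 14 (M = -6 + 5*4 = -6 + 20 = 14)
b = -350 (b = -5*5*14 = -25*14 = -350)
m = -350
(H + m)*7 = (15 - 350)*7 = -335*7 = -2345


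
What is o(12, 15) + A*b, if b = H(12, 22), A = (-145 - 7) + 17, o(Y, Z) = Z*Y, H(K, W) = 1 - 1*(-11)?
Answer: -1440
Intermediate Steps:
H(K, W) = 12 (H(K, W) = 1 + 11 = 12)
o(Y, Z) = Y*Z
A = -135 (A = -152 + 17 = -135)
b = 12
o(12, 15) + A*b = 12*15 - 135*12 = 180 - 1620 = -1440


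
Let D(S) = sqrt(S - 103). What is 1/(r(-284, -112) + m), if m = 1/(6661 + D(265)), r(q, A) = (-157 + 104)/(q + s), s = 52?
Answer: 181972260776/41598568389 + 53824*sqrt(2)/13866189463 ≈ 4.3745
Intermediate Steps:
D(S) = sqrt(-103 + S)
r(q, A) = -53/(52 + q) (r(q, A) = (-157 + 104)/(q + 52) = -53/(52 + q))
m = 1/(6661 + 9*sqrt(2)) (m = 1/(6661 + sqrt(-103 + 265)) = 1/(6661 + sqrt(162)) = 1/(6661 + 9*sqrt(2)) ≈ 0.00014984)
1/(r(-284, -112) + m) = 1/(-53/(52 - 284) + (6661/44368759 - 9*sqrt(2)/44368759)) = 1/(-53/(-232) + (6661/44368759 - 9*sqrt(2)/44368759)) = 1/(-53*(-1/232) + (6661/44368759 - 9*sqrt(2)/44368759)) = 1/(53/232 + (6661/44368759 - 9*sqrt(2)/44368759)) = 1/(2353089579/10293552088 - 9*sqrt(2)/44368759)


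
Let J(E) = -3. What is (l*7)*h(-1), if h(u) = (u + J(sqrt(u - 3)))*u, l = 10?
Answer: 280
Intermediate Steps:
h(u) = u*(-3 + u) (h(u) = (u - 3)*u = (-3 + u)*u = u*(-3 + u))
(l*7)*h(-1) = (10*7)*(-(-3 - 1)) = 70*(-1*(-4)) = 70*4 = 280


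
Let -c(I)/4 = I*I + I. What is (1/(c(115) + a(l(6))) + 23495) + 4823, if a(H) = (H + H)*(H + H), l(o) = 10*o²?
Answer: 13169002721/465040 ≈ 28318.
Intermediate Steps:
c(I) = -4*I - 4*I² (c(I) = -4*(I*I + I) = -4*(I² + I) = -4*(I + I²) = -4*I - 4*I²)
a(H) = 4*H² (a(H) = (2*H)*(2*H) = 4*H²)
(1/(c(115) + a(l(6))) + 23495) + 4823 = (1/(-4*115*(1 + 115) + 4*(10*6²)²) + 23495) + 4823 = (1/(-4*115*116 + 4*(10*36)²) + 23495) + 4823 = (1/(-53360 + 4*360²) + 23495) + 4823 = (1/(-53360 + 4*129600) + 23495) + 4823 = (1/(-53360 + 518400) + 23495) + 4823 = (1/465040 + 23495) + 4823 = 10926114801/465040 + 4823 = 13169002721/465040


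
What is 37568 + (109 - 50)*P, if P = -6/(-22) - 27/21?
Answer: 2888134/77 ≈ 37508.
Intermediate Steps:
P = -78/77 (P = -6*(-1/22) - 27*1/21 = 3/11 - 9/7 = -78/77 ≈ -1.0130)
37568 + (109 - 50)*P = 37568 + (109 - 50)*(-78/77) = 37568 + 59*(-78/77) = 37568 - 4602/77 = 2888134/77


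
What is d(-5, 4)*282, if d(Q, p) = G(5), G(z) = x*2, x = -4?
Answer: -2256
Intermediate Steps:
G(z) = -8 (G(z) = -4*2 = -8)
d(Q, p) = -8
d(-5, 4)*282 = -8*282 = -2256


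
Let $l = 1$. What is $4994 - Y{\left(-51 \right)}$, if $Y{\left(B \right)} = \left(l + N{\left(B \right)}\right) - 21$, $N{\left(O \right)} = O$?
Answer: $5065$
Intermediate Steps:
$Y{\left(B \right)} = -20 + B$ ($Y{\left(B \right)} = \left(1 + B\right) - 21 = -20 + B$)
$4994 - Y{\left(-51 \right)} = 4994 - \left(-20 - 51\right) = 4994 - -71 = 4994 + 71 = 5065$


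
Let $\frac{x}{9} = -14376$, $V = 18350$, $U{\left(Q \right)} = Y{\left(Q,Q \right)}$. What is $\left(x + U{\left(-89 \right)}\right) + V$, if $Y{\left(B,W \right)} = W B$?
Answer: $-103113$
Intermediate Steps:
$Y{\left(B,W \right)} = B W$
$U{\left(Q \right)} = Q^{2}$ ($U{\left(Q \right)} = Q Q = Q^{2}$)
$x = -129384$ ($x = 9 \left(-14376\right) = -129384$)
$\left(x + U{\left(-89 \right)}\right) + V = \left(-129384 + \left(-89\right)^{2}\right) + 18350 = \left(-129384 + 7921\right) + 18350 = -121463 + 18350 = -103113$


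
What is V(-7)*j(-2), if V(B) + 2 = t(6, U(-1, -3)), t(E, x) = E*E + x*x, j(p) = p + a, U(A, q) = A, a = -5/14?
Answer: -165/2 ≈ -82.500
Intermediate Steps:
a = -5/14 (a = -5*1/14 = -5/14 ≈ -0.35714)
j(p) = -5/14 + p (j(p) = p - 5/14 = -5/14 + p)
t(E, x) = E² + x²
V(B) = 35 (V(B) = -2 + (6² + (-1)²) = -2 + (36 + 1) = -2 + 37 = 35)
V(-7)*j(-2) = 35*(-5/14 - 2) = 35*(-33/14) = -165/2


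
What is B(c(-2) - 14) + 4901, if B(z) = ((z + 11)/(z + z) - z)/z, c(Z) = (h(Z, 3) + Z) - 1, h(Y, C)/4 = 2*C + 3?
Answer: 1768915/361 ≈ 4900.0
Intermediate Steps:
h(Y, C) = 12 + 8*C (h(Y, C) = 4*(2*C + 3) = 4*(3 + 2*C) = 12 + 8*C)
c(Z) = 35 + Z (c(Z) = ((12 + 8*3) + Z) - 1 = ((12 + 24) + Z) - 1 = (36 + Z) - 1 = 35 + Z)
B(z) = (-z + (11 + z)/(2*z))/z (B(z) = ((11 + z)/((2*z)) - z)/z = ((11 + z)*(1/(2*z)) - z)/z = ((11 + z)/(2*z) - z)/z = (-z + (11 + z)/(2*z))/z)
B(c(-2) - 14) + 4901 = (11 + ((35 - 2) - 14) - 2*((35 - 2) - 14)²)/(2*((35 - 2) - 14)²) + 4901 = (11 + (33 - 14) - 2*(33 - 14)²)/(2*(33 - 14)²) + 4901 = (½)*(11 + 19 - 2*19²)/19² + 4901 = (½)*(1/361)*(11 + 19 - 2*361) + 4901 = (½)*(1/361)*(11 + 19 - 722) + 4901 = (½)*(1/361)*(-692) + 4901 = -346/361 + 4901 = 1768915/361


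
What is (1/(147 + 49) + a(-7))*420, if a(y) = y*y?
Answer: 144075/7 ≈ 20582.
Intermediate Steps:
a(y) = y²
(1/(147 + 49) + a(-7))*420 = (1/(147 + 49) + (-7)²)*420 = (1/196 + 49)*420 = (9605/196)*420 = 144075/7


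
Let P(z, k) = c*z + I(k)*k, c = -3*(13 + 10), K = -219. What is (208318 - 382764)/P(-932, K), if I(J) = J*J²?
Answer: -174446/2300321829 ≈ -7.5836e-5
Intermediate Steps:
c = -69 (c = -3*23 = -69)
I(J) = J³
P(z, k) = k⁴ - 69*z (P(z, k) = -69*z + k³*k = -69*z + k⁴ = k⁴ - 69*z)
(208318 - 382764)/P(-932, K) = (208318 - 382764)/((-219)⁴ - 69*(-932)) = -174446/(2300257521 + 64308) = -174446/2300321829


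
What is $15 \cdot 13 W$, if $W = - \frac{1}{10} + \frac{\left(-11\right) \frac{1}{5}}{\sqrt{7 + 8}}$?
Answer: $- \frac{39}{2} - \frac{143 \sqrt{15}}{5} \approx -130.27$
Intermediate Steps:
$W = - \frac{1}{10} - \frac{11 \sqrt{15}}{75}$ ($W = \left(-1\right) \frac{1}{10} + \frac{\left(-11\right) \frac{1}{5}}{\sqrt{15}} = - \frac{1}{10} - \frac{11 \frac{\sqrt{15}}{15}}{5} = - \frac{1}{10} - \frac{11 \sqrt{15}}{75} \approx -0.66804$)
$15 \cdot 13 W = 15 \cdot 13 \left(- \frac{1}{10} - \frac{11 \sqrt{15}}{75}\right) = 195 \left(- \frac{1}{10} - \frac{11 \sqrt{15}}{75}\right) = - \frac{39}{2} - \frac{143 \sqrt{15}}{5}$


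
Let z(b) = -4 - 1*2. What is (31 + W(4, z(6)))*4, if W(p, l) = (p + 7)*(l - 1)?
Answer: -184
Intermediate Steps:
z(b) = -6 (z(b) = -4 - 2 = -6)
W(p, l) = (-1 + l)*(7 + p) (W(p, l) = (7 + p)*(-1 + l) = (-1 + l)*(7 + p))
(31 + W(4, z(6)))*4 = (31 + (-7 - 1*4 + 7*(-6) - 6*4))*4 = (31 + (-7 - 4 - 42 - 24))*4 = (31 - 77)*4 = -46*4 = -184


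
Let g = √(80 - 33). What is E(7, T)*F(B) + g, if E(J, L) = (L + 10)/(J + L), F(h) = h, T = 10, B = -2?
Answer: -40/17 + √47 ≈ 4.5027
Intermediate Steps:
g = √47 ≈ 6.8557
E(J, L) = (10 + L)/(J + L)
E(7, T)*F(B) + g = ((10 + 10)/(7 + 10))*(-2) + √47 = (20/17)*(-2) + √47 = -40/17 + √47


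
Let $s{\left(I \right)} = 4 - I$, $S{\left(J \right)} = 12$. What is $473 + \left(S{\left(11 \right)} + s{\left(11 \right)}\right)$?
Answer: $478$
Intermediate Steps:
$473 + \left(S{\left(11 \right)} + s{\left(11 \right)}\right) = 473 + \left(12 + \left(4 - 11\right)\right) = 473 + \left(12 - 7\right) = 473 + 5 = 478$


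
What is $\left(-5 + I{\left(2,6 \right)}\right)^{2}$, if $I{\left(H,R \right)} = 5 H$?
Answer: $25$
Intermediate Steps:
$\left(-5 + I{\left(2,6 \right)}\right)^{2} = \left(-5 + 5 \cdot 2\right)^{2} = \left(-5 + 10\right)^{2} = 5^{2} = 25$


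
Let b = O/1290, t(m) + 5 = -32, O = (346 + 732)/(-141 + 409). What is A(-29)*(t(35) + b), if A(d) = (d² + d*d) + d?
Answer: -3523799831/57620 ≈ -61156.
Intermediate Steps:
O = 539/134 (O = 1078/268 = 1078*(1/268) = 539/134 ≈ 4.0224)
t(m) = -37 (t(m) = -5 - 32 = -37)
b = 539/172860 (b = (539/134)/1290 = (539/134)*(1/1290) = 539/172860 ≈ 0.0031181)
A(d) = d + 2*d² (A(d) = (d² + d²) + d = 2*d² + d = d + 2*d²)
A(-29)*(t(35) + b) = (-29*(1 + 2*(-29)))*(-37 + 539/172860) = -29*(1 - 58)*(-6395281/172860) = -29*(-57)*(-6395281/172860) = 1653*(-6395281/172860) = -3523799831/57620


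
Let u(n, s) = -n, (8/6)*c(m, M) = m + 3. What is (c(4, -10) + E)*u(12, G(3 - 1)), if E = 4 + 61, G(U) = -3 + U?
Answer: -843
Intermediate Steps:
c(m, M) = 9/4 + 3*m/4 (c(m, M) = 3*(m + 3)/4 = 3*(3 + m)/4 = 9/4 + 3*m/4)
E = 65
(c(4, -10) + E)*u(12, G(3 - 1)) = ((9/4 + (3/4)*4) + 65)*(-1*12) = ((9/4 + 3) + 65)*(-12) = (21/4 + 65)*(-12) = (281/4)*(-12) = -843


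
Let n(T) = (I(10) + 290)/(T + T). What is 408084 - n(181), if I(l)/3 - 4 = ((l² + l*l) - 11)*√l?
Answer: 73863053/181 - 567*√10/362 ≈ 4.0808e+5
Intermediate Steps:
I(l) = 12 + 3*√l*(-11 + 2*l²) (I(l) = 12 + 3*(((l² + l*l) - 11)*√l) = 12 + 3*(((l² + l²) - 11)*√l) = 12 + 3*((2*l² - 11)*√l) = 12 + 3*((-11 + 2*l²)*√l) = 12 + 3*(√l*(-11 + 2*l²)) = 12 + 3*√l*(-11 + 2*l²))
n(T) = (302 + 567*√10)/(2*T) (n(T) = ((12 - 33*√10 + 6*10^(5/2)) + 290)/(T + T) = ((12 - 33*√10 + 6*(100*√10)) + 290)/((2*T)) = ((12 - 33*√10 + 600*√10) + 290)*(1/(2*T)) = ((12 + 567*√10) + 290)*(1/(2*T)) = (302 + 567*√10)*(1/(2*T)) = (302 + 567*√10)/(2*T))
408084 - n(181) = 408084 - (302 + 567*√10)/(2*181) = 408084 - (151/181 + 567*√10/362) = 408084 + (-151/181 - 567*√10/362) = 73863053/181 - 567*√10/362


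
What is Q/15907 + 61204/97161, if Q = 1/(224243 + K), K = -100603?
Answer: 120372445639081/191090568938280 ≈ 0.62992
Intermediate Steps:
Q = 1/123640 (Q = 1/(224243 - 100603) = 1/123640 ≈ 8.0880e-6)
Q/15907 + 61204/97161 = (1/123640)/15907 + 61204/97161 = (1/123640)*(1/15907) + 61204*(1/97161) = 1/1966741480 + 61204/97161 = 120372445639081/191090568938280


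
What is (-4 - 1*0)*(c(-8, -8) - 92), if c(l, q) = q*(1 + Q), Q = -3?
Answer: 304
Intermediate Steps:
c(l, q) = -2*q (c(l, q) = q*(1 - 3) = q*(-2) = -2*q)
(-4 - 1*0)*(c(-8, -8) - 92) = (-4 - 1*0)*(-2*(-8) - 92) = (-4 + 0)*(16 - 92) = -4*(-76) = 304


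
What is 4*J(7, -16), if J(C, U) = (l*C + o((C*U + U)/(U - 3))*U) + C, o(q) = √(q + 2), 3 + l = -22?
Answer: -672 - 64*√3154/19 ≈ -861.17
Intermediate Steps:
l = -25 (l = -3 - 22 = -25)
o(q) = √(2 + q)
J(C, U) = -24*C + U*√(2 + (U + C*U)/(-3 + U)) (J(C, U) = (-25*C + √(2 + (C*U + U)/(U - 3))*U) + C = (-25*C + √(2 + (U + C*U)/(-3 + U))*U) + C = (-25*C + U*√(2 + (U + C*U)/(-3 + U))) + C = -24*C + U*√(2 + (U + C*U)/(-3 + U)))
4*J(7, -16) = 4*(-24*7 - 16*√166*√(-1/(-3 - 16))) = 4*(-168 - 16*√166*√(-1/(-19))) = 4*(-168 - 16*√3154/19) = -672 - 64*√3154/19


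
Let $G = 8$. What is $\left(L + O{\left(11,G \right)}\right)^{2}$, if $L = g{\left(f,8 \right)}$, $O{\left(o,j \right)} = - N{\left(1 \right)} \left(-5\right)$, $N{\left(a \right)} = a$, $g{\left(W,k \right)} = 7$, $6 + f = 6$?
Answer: $144$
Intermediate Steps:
$f = 0$ ($f = -6 + 6 = 0$)
$O{\left(o,j \right)} = 5$ ($O{\left(o,j \right)} = \left(-1\right) 1 \left(-5\right) = \left(-1\right) \left(-5\right) = 5$)
$L = 7$
$\left(L + O{\left(11,G \right)}\right)^{2} = \left(7 + 5\right)^{2} = 12^{2} = 144$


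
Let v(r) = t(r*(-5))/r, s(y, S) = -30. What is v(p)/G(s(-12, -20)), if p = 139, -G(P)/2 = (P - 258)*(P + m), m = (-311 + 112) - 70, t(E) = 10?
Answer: -5/11969568 ≈ -4.1773e-7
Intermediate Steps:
m = -269 (m = -199 - 70 = -269)
G(P) = -2*(-269 + P)*(-258 + P) (G(P) = -2*(P - 258)*(P - 269) = -2*(-258 + P)*(-269 + P) = -2*(-269 + P)*(-258 + P))
v(r) = 10/r
v(p)/G(s(-12, -20)) = (10/139)/(-138804 - 2*(-30)**2 + 1054*(-30)) = (10*(1/139))/(-138804 - 2*900 - 31620) = 10/(139*(-138804 - 1800 - 31620)) = (10/139)/(-172224) = (10/139)*(-1/172224) = -5/11969568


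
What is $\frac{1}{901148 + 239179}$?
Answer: $\frac{1}{1140327} \approx 8.7694 \cdot 10^{-7}$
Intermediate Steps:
$\frac{1}{901148 + 239179} = \frac{1}{1140327}$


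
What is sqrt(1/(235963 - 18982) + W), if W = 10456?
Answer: sqrt(54697374201733)/72327 ≈ 102.25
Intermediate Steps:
sqrt(1/(235963 - 18982) + W) = sqrt(1/(235963 - 18982) + 10456) = sqrt(1/216981 + 10456) = sqrt(2268753337/216981) = sqrt(54697374201733)/72327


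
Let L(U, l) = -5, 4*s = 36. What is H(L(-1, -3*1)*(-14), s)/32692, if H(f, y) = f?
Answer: 35/16346 ≈ 0.0021412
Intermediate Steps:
s = 9 (s = (¼)*36 = 9)
H(L(-1, -3*1)*(-14), s)/32692 = -5*(-14)/32692 = 70*(1/32692) = 35/16346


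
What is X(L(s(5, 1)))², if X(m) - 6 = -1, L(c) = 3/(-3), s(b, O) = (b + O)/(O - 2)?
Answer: 25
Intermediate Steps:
s(b, O) = (O + b)/(-2 + O)
L(c) = -1 (L(c) = 3*(-⅓) = -1)
X(m) = 5 (X(m) = 6 - 1 = 5)
X(L(s(5, 1)))² = 5² = 25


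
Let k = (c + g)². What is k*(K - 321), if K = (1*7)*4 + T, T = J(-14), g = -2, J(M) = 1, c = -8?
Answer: -29200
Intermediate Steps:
T = 1
k = 100 (k = (-8 - 2)² = (-10)² = 100)
K = 29 (K = (1*7)*4 + 1 = 7*4 + 1 = 28 + 1 = 29)
k*(K - 321) = 100*(29 - 321) = 100*(-292) = -29200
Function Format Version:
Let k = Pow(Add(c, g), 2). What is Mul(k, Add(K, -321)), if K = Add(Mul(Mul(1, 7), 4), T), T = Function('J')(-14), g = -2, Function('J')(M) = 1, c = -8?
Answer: -29200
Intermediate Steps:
T = 1
k = 100 (k = Pow(Add(-8, -2), 2) = Pow(-10, 2) = 100)
K = 29 (K = Add(Mul(Mul(1, 7), 4), 1) = Add(Mul(7, 4), 1) = Add(28, 1) = 29)
Mul(k, Add(K, -321)) = Mul(100, Add(29, -321)) = Mul(100, -292) = -29200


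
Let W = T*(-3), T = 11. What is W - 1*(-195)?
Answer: 162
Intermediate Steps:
W = -33 (W = 11*(-3) = -33)
W - 1*(-195) = -33 - 1*(-195) = -33 + 195 = 162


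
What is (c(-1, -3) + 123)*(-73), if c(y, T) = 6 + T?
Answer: -9198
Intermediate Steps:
(c(-1, -3) + 123)*(-73) = ((6 - 3) + 123)*(-73) = (3 + 123)*(-73) = 126*(-73) = -9198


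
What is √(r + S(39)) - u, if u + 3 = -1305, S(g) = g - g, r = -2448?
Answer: 1308 + 12*I*√17 ≈ 1308.0 + 49.477*I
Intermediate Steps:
S(g) = 0
u = -1308 (u = -3 - 1305 = -1308)
√(r + S(39)) - u = √(-2448 + 0) - 1*(-1308) = √(-2448) + 1308 = 12*I*√17 + 1308 = 1308 + 12*I*√17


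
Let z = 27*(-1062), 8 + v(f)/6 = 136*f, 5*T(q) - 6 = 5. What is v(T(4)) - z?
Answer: 152106/5 ≈ 30421.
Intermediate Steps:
T(q) = 11/5 (T(q) = 6/5 + (⅕)*5 = 6/5 + 1 = 11/5)
v(f) = -48 + 816*f (v(f) = -48 + 6*(136*f) = -48 + 816*f)
z = -28674
v(T(4)) - z = (-48 + 816*(11/5)) - 1*(-28674) = (-48 + 8976/5) + 28674 = 8736/5 + 28674 = 152106/5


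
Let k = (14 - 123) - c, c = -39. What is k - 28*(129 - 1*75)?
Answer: -1582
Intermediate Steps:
k = -70 (k = (14 - 123) - 1*(-39) = -109 + 39 = -70)
k - 28*(129 - 1*75) = -70 - 28*(129 - 1*75) = -70 - 28*(129 - 75) = -70 - 28*54 = -70 - 1512 = -1582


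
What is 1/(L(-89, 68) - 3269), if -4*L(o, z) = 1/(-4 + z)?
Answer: -256/836865 ≈ -0.00030590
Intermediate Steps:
L(o, z) = -1/(4*(-4 + z))
1/(L(-89, 68) - 3269) = 1/(-1/(-16 + 4*68) - 3269) = 1/(-1/(-16 + 272) - 3269) = 1/(-1/256 - 3269) = 1/(-836865/256) = -256/836865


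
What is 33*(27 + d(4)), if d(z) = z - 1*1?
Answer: 990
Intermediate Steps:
d(z) = -1 + z (d(z) = z - 1 = -1 + z)
33*(27 + d(4)) = 33*(27 + (-1 + 4)) = 33*(27 + 3) = 33*30 = 990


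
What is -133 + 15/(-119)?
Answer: -15842/119 ≈ -133.13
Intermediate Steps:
-133 + 15/(-119) = -133 + 15*(-1/119) = -133 - 15/119 = -15842/119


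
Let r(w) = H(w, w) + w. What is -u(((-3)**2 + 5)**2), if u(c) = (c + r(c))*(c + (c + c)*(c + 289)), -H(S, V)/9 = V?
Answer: 261113552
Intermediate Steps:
H(S, V) = -9*V
r(w) = -8*w (r(w) = -9*w + w = -8*w)
u(c) = -7*c*(c + 2*c*(289 + c)) (u(c) = (c - 8*c)*(c + (c + c)*(c + 289)) = (-7*c)*(c + (2*c)*(289 + c)) = (-7*c)*(c + 2*c*(289 + c)) = -7*c*(c + 2*c*(289 + c)))
-u(((-3)**2 + 5)**2) = -(((-3)**2 + 5)**2)**2*(-4053 - 14*((-3)**2 + 5)**2) = -((9 + 5)**2)**2*(-4053 - 14*(9 + 5)**2) = -(14**2)**2*(-4053 - 14*14**2) = -196**2*(-4053 - 14*196) = -38416*(-4053 - 2744) = -38416*(-6797) = -1*(-261113552) = 261113552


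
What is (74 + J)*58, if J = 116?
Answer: 11020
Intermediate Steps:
(74 + J)*58 = (74 + 116)*58 = 190*58 = 11020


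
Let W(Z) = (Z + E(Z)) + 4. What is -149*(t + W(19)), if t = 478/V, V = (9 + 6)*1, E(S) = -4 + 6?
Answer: -127097/15 ≈ -8473.1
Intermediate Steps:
E(S) = 2
V = 15 (V = 15*1 = 15)
W(Z) = 6 + Z (W(Z) = (Z + 2) + 4 = (2 + Z) + 4 = 6 + Z)
t = 478/15 ≈ 31.867
-149*(t + W(19)) = -149*(478/15 + (6 + 19)) = -149*(478/15 + 25) = -149*853/15 = -127097/15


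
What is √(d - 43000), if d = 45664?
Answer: 6*√74 ≈ 51.614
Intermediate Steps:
√(d - 43000) = √(45664 - 43000) = √2664 = 6*√74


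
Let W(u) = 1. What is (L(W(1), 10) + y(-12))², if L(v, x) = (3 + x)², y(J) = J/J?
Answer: 28900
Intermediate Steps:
y(J) = 1
(L(W(1), 10) + y(-12))² = ((3 + 10)² + 1)² = (13² + 1)² = (169 + 1)² = 170² = 28900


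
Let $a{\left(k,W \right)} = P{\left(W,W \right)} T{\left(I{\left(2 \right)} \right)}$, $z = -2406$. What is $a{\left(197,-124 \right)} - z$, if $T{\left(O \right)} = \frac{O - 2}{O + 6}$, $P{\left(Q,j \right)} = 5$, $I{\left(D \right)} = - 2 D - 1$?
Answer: $2371$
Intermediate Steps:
$I{\left(D \right)} = -1 - 2 D$
$T{\left(O \right)} = \frac{-2 + O}{6 + O}$
$a{\left(k,W \right)} = -35$ ($a{\left(k,W \right)} = 5 \frac{-2 - 5}{6 - 5} = 5 \cdot 1^{-1} \left(-7\right) = 5 \cdot 1 \left(-7\right) = 5 \left(-7\right) = -35$)
$a{\left(197,-124 \right)} - z = -35 - -2406 = -35 + 2406 = 2371$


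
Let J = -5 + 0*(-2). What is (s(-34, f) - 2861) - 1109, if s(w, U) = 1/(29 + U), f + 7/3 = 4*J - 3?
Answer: -43667/11 ≈ -3969.7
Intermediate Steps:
J = -5 (J = -5 + 0 = -5)
f = -76/3 (f = -7/3 + (4*(-5) - 3) = -7/3 + (-20 - 3) = -7/3 - 23 = -76/3 ≈ -25.333)
(s(-34, f) - 2861) - 1109 = (1/(29 - 76/3) - 2861) - 1109 = (1/(11/3) - 2861) - 1109 = (3/11 - 2861) - 1109 = -31468/11 - 1109 = -43667/11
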